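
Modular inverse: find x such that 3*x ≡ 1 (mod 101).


Use the extended Euclidean algorithm on (101, 3); each row r = 101*s + 3*t:
r=101, s=1, t=0
r=3, s=0, t=1
q=33: r=2, s=1, t=-33   [101*(1) + 3*(-33) = 2]
q=1: r=1, s=-1, t=34   [101*(-1) + 3*(34) = 1]
q=2: r=0, s=3, t=-101   [101*(3) + 3*(-101) = 0]
GCD = 1 with t = 34, so 3*(34) ≡ 1 (mod 101)
Inverse = 34 mod 101 = 34
Check: 3 * 34 = 102 ≡ 1 (mod 101)

3^(-1) ≡ 34 (mod 101)


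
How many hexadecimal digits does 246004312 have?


246004312 in base 16 = EA9BA58
Number of digits = 7

7 digits (base 16)


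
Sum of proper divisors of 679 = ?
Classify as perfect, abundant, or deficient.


Proper divisors: 1, 7, 97
Sum = 1 + 7 + 97 = 105
105 < 679 → deficient

s(679) = 105 (deficient)


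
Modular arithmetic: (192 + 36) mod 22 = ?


192 + 36 = 228
228 mod 22 = 8


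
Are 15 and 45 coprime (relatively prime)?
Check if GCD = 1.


Euclidean algorithm:
45 = 3 * 15 + 0
GCD(15, 45) = 15

No, not coprime (GCD = 15)


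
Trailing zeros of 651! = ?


floor(651/5) = 130
floor(651/25) = 26
floor(651/125) = 5
floor(651/625) = 1
Total = 162

162 trailing zeros


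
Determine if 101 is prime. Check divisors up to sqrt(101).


Check divisors up to sqrt(101) = 10.0499
No divisors found.
101 is prime.

Yes, 101 is prime


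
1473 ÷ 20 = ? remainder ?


1473 = 20 * 73 + 13
Check: 1460 + 13 = 1473

q = 73, r = 13


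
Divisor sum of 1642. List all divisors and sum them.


Divisors of 1642: 1, 2, 821, 1642
Sum = 1 + 2 + 821 + 1642 = 2466

σ(1642) = 2466


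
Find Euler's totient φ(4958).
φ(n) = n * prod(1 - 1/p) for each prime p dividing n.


4958 = 2 × 37 × 67
Prime factors: 2, 37, 67
φ(4958) = 4958 × (1-1/2) × (1-1/37) × (1-1/67)
= 4958 × 1/2 × 36/37 × 66/67 = 2376

φ(4958) = 2376


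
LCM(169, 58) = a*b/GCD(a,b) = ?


GCD(169, 58) = 1
LCM = 169*58/1 = 9802/1 = 9802

LCM = 9802


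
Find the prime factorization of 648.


648 / 2 = 324
324 / 2 = 162
162 / 2 = 81
81 / 3 = 27
27 / 3 = 9
9 / 3 = 3
3 / 3 = 1
648 = 2^3 × 3^4


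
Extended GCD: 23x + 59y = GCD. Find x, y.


Tabular extended Euclidean (each row: r = 23*s + 59*t):
r=23, s=1, t=0
r=59, s=0, t=1
q=0: r=23, s=1, t=0   [23*(1) + 59*(0) = 23]
q=2: r=13, s=-2, t=1   [23*(-2) + 59*(1) = 13]
q=1: r=10, s=3, t=-1   [23*(3) + 59*(-1) = 10]
q=1: r=3, s=-5, t=2   [23*(-5) + 59*(2) = 3]
q=3: r=1, s=18, t=-7   [23*(18) + 59*(-7) = 1]
q=3: r=0, s=-59, t=23   [23*(-59) + 59*(23) = 0]
GCD = 1; from the row with r=1: x=18, y=-7
Check: 23*(18) + 59*(-7) = 414 - 413 = 1

GCD = 1, x = 18, y = -7


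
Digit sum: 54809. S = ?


5 + 4 + 8 + 0 + 9 = 26


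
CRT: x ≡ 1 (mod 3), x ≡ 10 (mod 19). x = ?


M = 3*19 = 57
M1 = M/3 = 19, M2 = M/19 = 3
M1^(-1) mod 3 = 1, M2^(-1) mod 19 = 13
x = 1*19*1 + 10*3*13 = 409
409 mod 57 = 10
Check: 10 mod 3 = 1 ✓, 10 mod 19 = 10 ✓

x ≡ 10 (mod 57)


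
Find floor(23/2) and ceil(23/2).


23/2 = 11.5000
floor = 11
ceil = 12

floor = 11, ceil = 12


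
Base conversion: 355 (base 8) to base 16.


355 (base 8) = 237 (decimal)
237 (decimal) = ED (base 16)


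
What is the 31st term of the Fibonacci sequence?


Sequence: 1, 1, 2, 3, 5, 8, 13, 21, 34, 55, 89, 144, 233, 377, 610, 987, 1597, 2584, 4181, 6765, 10946, 17711, 28657, 46368, 75025, 121393, 196418, 317811, 514229, 832040, 1346269
F(31) = 1346269


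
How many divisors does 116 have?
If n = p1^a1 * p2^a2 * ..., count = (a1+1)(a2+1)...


116 = 2^2 × 29^1
d(116) = (2+1) × (1+1) = 6

6 divisors


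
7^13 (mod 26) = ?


7^1 mod 26 = 7
7^2 mod 26 = 23
7^3 mod 26 = 5
7^4 mod 26 = 9
7^5 mod 26 = 11
7^6 mod 26 = 25
7^7 mod 26 = 19
7^8 mod 26 = 3
7^9 mod 26 = 21
7^10 mod 26 = 17
7^11 mod 26 = 15
7^12 mod 26 = 1
7^13 mod 26 = 7


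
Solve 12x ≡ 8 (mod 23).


GCD(12, 23) = 1, unique solution
a^(-1) mod 23 = 2
x = 2 * 8 mod 23 = 16

x ≡ 16 (mod 23)


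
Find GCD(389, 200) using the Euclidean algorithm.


389 = 1 * 200 + 189
200 = 1 * 189 + 11
189 = 17 * 11 + 2
11 = 5 * 2 + 1
2 = 2 * 1 + 0
GCD = 1


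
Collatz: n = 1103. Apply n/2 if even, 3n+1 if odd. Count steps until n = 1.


1103 → 3310 → 1655 → 4966 → 2483 → 7450 → 3725 → 11176 → 5588 → 2794 → 1397 → 4192 → 2096 → 1048 → 524 → 262 → 131 → 394 → 197 → 592 → 296 → 148 → 74 → 37 → 112 → 56 → 28 → 14 → 7 → 22 → 11 → 34 → 17 → 52 → 26 → 13 → 40 → 20 → 10 → 5 → 16 → 8 → 4 → 2 → 1
Total steps = 44

44 steps


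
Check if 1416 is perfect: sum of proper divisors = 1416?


Proper divisors of 1416: 1, 2, 3, 4, 6, 8, 12, 24, 59, 118, 177, 236, 354, 472, 708
Sum = 1 + 2 + 3 + 4 + 6 + 8 + 12 + 24 + 59 + 118 + 177 + 236 + 354 + 472 + 708 = 2184

No, 1416 is not perfect (2184 ≠ 1416)


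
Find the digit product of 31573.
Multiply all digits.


3 × 1 × 5 × 7 × 3 = 315


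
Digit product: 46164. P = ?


4 × 6 × 1 × 6 × 4 = 576


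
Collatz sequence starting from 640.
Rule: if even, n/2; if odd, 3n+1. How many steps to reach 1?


640 → 320 → 160 → 80 → 40 → 20 → 10 → 5 → 16 → 8 → 4 → 2 → 1
Total steps = 12

12 steps


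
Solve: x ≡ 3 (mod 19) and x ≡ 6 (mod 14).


M = 19*14 = 266
M1 = M/19 = 14, M2 = M/14 = 19
M1^(-1) mod 19 = 15, M2^(-1) mod 14 = 3
x = 3*14*15 + 6*19*3 = 972
972 mod 266 = 174
Check: 174 mod 19 = 3 ✓, 174 mod 14 = 6 ✓

x ≡ 174 (mod 266)


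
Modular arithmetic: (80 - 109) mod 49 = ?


80 - 109 = -29
-29 mod 49 = 20


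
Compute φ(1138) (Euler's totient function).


1138 = 2 × 569
Prime factors: 2, 569
φ(1138) = 1138 × (1-1/2) × (1-1/569)
= 1138 × 1/2 × 568/569 = 568

φ(1138) = 568


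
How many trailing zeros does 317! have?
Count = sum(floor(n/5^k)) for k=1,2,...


floor(317/5) = 63
floor(317/25) = 12
floor(317/125) = 2
Total = 77

77 trailing zeros


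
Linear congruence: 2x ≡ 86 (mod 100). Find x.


GCD(2, 100) = 2 divides 86
Divide: 1x ≡ 43 (mod 50)
x ≡ 43 (mod 50)


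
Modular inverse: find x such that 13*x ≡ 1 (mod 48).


Use the extended Euclidean algorithm on (48, 13); each row r = 48*s + 13*t:
r=48, s=1, t=0
r=13, s=0, t=1
q=3: r=9, s=1, t=-3   [48*(1) + 13*(-3) = 9]
q=1: r=4, s=-1, t=4   [48*(-1) + 13*(4) = 4]
q=2: r=1, s=3, t=-11   [48*(3) + 13*(-11) = 1]
q=4: r=0, s=-13, t=48   [48*(-13) + 13*(48) = 0]
GCD = 1 with t = -11, so 13*(-11) ≡ 1 (mod 48)
Inverse = -11 mod 48 = 37
Check: 13 * 37 = 481 ≡ 1 (mod 48)

13^(-1) ≡ 37 (mod 48)


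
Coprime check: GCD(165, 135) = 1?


Euclidean algorithm:
165 = 1 * 135 + 30
135 = 4 * 30 + 15
30 = 2 * 15 + 0
GCD(165, 135) = 15

No, not coprime (GCD = 15)


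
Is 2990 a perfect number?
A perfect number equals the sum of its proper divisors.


Proper divisors of 2990: 1, 2, 5, 10, 13, 23, 26, 46, 65, 115, 130, 230, 299, 598, 1495
Sum = 1 + 2 + 5 + 10 + 13 + 23 + 26 + 46 + 65 + 115 + 130 + 230 + 299 + 598 + 1495 = 3058

No, 2990 is not perfect (3058 ≠ 2990)


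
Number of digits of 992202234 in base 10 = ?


992202234 has 9 digits in base 10
floor(log10(992202234)) + 1 = floor(8.9966) + 1 = 9

9 digits (base 10)


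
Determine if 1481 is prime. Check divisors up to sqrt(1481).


Check divisors up to sqrt(1481) = 38.4838
No divisors found.
1481 is prime.

Yes, 1481 is prime


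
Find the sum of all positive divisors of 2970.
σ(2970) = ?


Divisors of 2970: 1, 2, 3, 5, 6, 9, 10, 11, 15, 18, 22, 27, 30, 33, 45, 54, 55, 66, 90, 99, 110, 135, 165, 198, 270, 297, 330, 495, 594, 990, 1485, 2970
Sum = 1 + 2 + 3 + 5 + 6 + 9 + 10 + 11 + 15 + 18 + 22 + 27 + 30 + 33 + 45 + 54 + 55 + 66 + 90 + 99 + 110 + 135 + 165 + 198 + 270 + 297 + 330 + 495 + 594 + 990 + 1485 + 2970 = 8640

σ(2970) = 8640


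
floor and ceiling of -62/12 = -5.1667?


-62/12 = -5.1667
floor = -6
ceil = -5

floor = -6, ceil = -5


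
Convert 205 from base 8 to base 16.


205 (base 8) = 133 (decimal)
133 (decimal) = 85 (base 16)


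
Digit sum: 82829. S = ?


8 + 2 + 8 + 2 + 9 = 29


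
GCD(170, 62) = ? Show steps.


170 = 2 * 62 + 46
62 = 1 * 46 + 16
46 = 2 * 16 + 14
16 = 1 * 14 + 2
14 = 7 * 2 + 0
GCD = 2


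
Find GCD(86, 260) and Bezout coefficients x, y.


Tabular extended Euclidean (each row: r = 86*s + 260*t):
r=86, s=1, t=0
r=260, s=0, t=1
q=0: r=86, s=1, t=0   [86*(1) + 260*(0) = 86]
q=3: r=2, s=-3, t=1   [86*(-3) + 260*(1) = 2]
q=43: r=0, s=130, t=-43   [86*(130) + 260*(-43) = 0]
GCD = 2; from the row with r=2: x=-3, y=1
Check: 86*(-3) + 260*(1) = -258 + 260 = 2

GCD = 2, x = -3, y = 1


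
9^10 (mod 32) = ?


9^1 mod 32 = 9
9^2 mod 32 = 17
9^3 mod 32 = 25
9^4 mod 32 = 1
9^5 mod 32 = 9
9^6 mod 32 = 17
9^7 mod 32 = 25
9^8 mod 32 = 1
9^9 mod 32 = 9
9^10 mod 32 = 17


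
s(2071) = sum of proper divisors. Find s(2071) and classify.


Proper divisors: 1, 19, 109
Sum = 1 + 19 + 109 = 129
129 < 2071 → deficient

s(2071) = 129 (deficient)


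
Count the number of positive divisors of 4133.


4133 = 4133^1
d(4133) = (1+1) = 2

2 divisors


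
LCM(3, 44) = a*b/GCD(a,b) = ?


GCD(3, 44) = 1
LCM = 3*44/1 = 132/1 = 132

LCM = 132


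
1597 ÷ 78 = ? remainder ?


1597 = 78 * 20 + 37
Check: 1560 + 37 = 1597

q = 20, r = 37


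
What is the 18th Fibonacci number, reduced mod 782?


F(k) mod 782 for k=1..18:
1, 1, 2, 3, 5, 8, 13, 21, 34, 55, 89, 144, 233, 377, 610, 205, 33, 238
F(18) mod 782 = 238


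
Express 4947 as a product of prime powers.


4947 / 3 = 1649
1649 / 17 = 97
97 / 97 = 1
4947 = 3 × 17 × 97


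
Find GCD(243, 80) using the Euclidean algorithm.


243 = 3 * 80 + 3
80 = 26 * 3 + 2
3 = 1 * 2 + 1
2 = 2 * 1 + 0
GCD = 1


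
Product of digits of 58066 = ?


5 × 8 × 0 × 6 × 6 = 0


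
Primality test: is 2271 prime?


2271 / 3 = 757 (exact division)
2271 is NOT prime.

No, 2271 is not prime


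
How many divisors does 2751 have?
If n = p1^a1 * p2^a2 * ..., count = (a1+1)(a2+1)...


2751 = 3^1 × 7^1 × 131^1
d(2751) = (1+1) × (1+1) × (1+1) = 8

8 divisors


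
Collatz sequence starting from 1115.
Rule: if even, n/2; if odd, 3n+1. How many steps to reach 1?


1115 → 3346 → 1673 → 5020 → 2510 → 1255 → 3766 → 1883 → 5650 → 2825 → 8476 → 4238 → 2119 → 6358 → 3179 → 9538 → 4769 → 14308 → 7154 → 3577 → 10732 → 5366 → 2683 → 8050 → 4025 → 12076 → 6038 → 3019 → 9058 → 4529 → 13588 → 6794 → 3397 → 10192 → 5096 → 2548 → 1274 → 637 → 1912 → 956 → 478 → 239 → 718 → 359 → 1078 → 539 → 1618 → 809 → 2428 → 1214 → 607 → 1822 → 911 → 2734 → 1367 → 4102 → 2051 → 6154 → 3077 → 9232 → 4616 → 2308 → 1154 → 577 → 1732 → 866 → 433 → 1300 → 650 → 325 → 976 → 488 → 244 → 122 → 61 → 184 → 92 → 46 → 23 → 70 → 35 → 106 → 53 → 160 → 80 → 40 → 20 → 10 → 5 → 16 → 8 → 4 → 2 → 1
Total steps = 93

93 steps


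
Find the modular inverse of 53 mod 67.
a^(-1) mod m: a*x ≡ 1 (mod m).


Use the extended Euclidean algorithm on (67, 53); each row r = 67*s + 53*t:
r=67, s=1, t=0
r=53, s=0, t=1
q=1: r=14, s=1, t=-1   [67*(1) + 53*(-1) = 14]
q=3: r=11, s=-3, t=4   [67*(-3) + 53*(4) = 11]
q=1: r=3, s=4, t=-5   [67*(4) + 53*(-5) = 3]
q=3: r=2, s=-15, t=19   [67*(-15) + 53*(19) = 2]
q=1: r=1, s=19, t=-24   [67*(19) + 53*(-24) = 1]
q=2: r=0, s=-53, t=67   [67*(-53) + 53*(67) = 0]
GCD = 1 with t = -24, so 53*(-24) ≡ 1 (mod 67)
Inverse = -24 mod 67 = 43
Check: 53 * 43 = 2279 ≡ 1 (mod 67)

53^(-1) ≡ 43 (mod 67)


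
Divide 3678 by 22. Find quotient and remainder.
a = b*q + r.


3678 = 22 * 167 + 4
Check: 3674 + 4 = 3678

q = 167, r = 4


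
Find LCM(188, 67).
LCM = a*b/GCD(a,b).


GCD(188, 67) = 1
LCM = 188*67/1 = 12596/1 = 12596

LCM = 12596


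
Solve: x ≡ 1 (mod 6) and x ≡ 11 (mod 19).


M = 6*19 = 114
M1 = M/6 = 19, M2 = M/19 = 6
M1^(-1) mod 6 = 1, M2^(-1) mod 19 = 16
x = 1*19*1 + 11*6*16 = 1075
1075 mod 114 = 49
Check: 49 mod 6 = 1 ✓, 49 mod 19 = 11 ✓

x ≡ 49 (mod 114)


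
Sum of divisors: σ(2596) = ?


Divisors of 2596: 1, 2, 4, 11, 22, 44, 59, 118, 236, 649, 1298, 2596
Sum = 1 + 2 + 4 + 11 + 22 + 44 + 59 + 118 + 236 + 649 + 1298 + 2596 = 5040

σ(2596) = 5040


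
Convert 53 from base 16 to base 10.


53 (base 16) = 83 (decimal)
83 (decimal) = 83 (base 10)


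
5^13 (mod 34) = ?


5^1 mod 34 = 5
5^2 mod 34 = 25
5^3 mod 34 = 23
5^4 mod 34 = 13
5^5 mod 34 = 31
5^6 mod 34 = 19
5^7 mod 34 = 27
5^8 mod 34 = 33
5^9 mod 34 = 29
5^10 mod 34 = 9
5^11 mod 34 = 11
5^12 mod 34 = 21
5^13 mod 34 = 3


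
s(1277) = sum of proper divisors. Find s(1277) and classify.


Proper divisors: 1
Sum = 1 = 1
1 < 1277 → deficient

s(1277) = 1 (deficient)


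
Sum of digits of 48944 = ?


4 + 8 + 9 + 4 + 4 = 29


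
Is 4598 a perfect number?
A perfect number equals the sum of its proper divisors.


Proper divisors of 4598: 1, 2, 11, 19, 22, 38, 121, 209, 242, 418, 2299
Sum = 1 + 2 + 11 + 19 + 22 + 38 + 121 + 209 + 242 + 418 + 2299 = 3382

No, 4598 is not perfect (3382 ≠ 4598)


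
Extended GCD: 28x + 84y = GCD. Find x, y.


Tabular extended Euclidean (each row: r = 28*s + 84*t):
r=28, s=1, t=0
r=84, s=0, t=1
q=0: r=28, s=1, t=0   [28*(1) + 84*(0) = 28]
q=3: r=0, s=-3, t=1   [28*(-3) + 84*(1) = 0]
GCD = 28; from the row with r=28: x=1, y=0
Check: 28*(1) + 84*(0) = 28 + 0 = 28

GCD = 28, x = 1, y = 0


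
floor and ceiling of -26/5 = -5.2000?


-26/5 = -5.2000
floor = -6
ceil = -5

floor = -6, ceil = -5


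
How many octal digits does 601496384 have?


601496384 in base 8 = 4366415500
Number of digits = 10

10 digits (base 8)


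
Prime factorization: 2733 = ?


2733 / 3 = 911
911 / 911 = 1
2733 = 3 × 911


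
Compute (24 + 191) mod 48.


24 + 191 = 215
215 mod 48 = 23


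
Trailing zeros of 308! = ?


floor(308/5) = 61
floor(308/25) = 12
floor(308/125) = 2
Total = 75

75 trailing zeros


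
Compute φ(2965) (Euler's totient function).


2965 = 5 × 593
Prime factors: 5, 593
φ(2965) = 2965 × (1-1/5) × (1-1/593)
= 2965 × 4/5 × 592/593 = 2368

φ(2965) = 2368


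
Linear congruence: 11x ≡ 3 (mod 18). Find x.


GCD(11, 18) = 1, unique solution
a^(-1) mod 18 = 5
x = 5 * 3 mod 18 = 15

x ≡ 15 (mod 18)


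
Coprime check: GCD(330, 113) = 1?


Euclidean algorithm:
330 = 2 * 113 + 104
113 = 1 * 104 + 9
104 = 11 * 9 + 5
9 = 1 * 5 + 4
5 = 1 * 4 + 1
4 = 4 * 1 + 0
GCD(330, 113) = 1

Yes, coprime (GCD = 1)


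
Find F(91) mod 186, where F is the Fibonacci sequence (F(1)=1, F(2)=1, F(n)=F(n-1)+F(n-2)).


F(k) mod 186 for k=1..91:
1, 1, 2, 3, 5, 8, 13, 21, 34, 55, 89, 144, 47, 5, 52, 57, 109, 166, 89, 69, 158, 41, 13, 54, 67, 121, 2, 123, 125, 62, 1, 63, 64, 127, 5, 132, 137, 83, 34, 117, 151, 82, 47, 129, 176, 119, 109, 42, 151, 7, 158, 165, 137, 116, 67, 183, 64, 61, 125, 0, 125, 125, 64, 3, 67, 70, 137, 21, 158, 179, 151, 144, 109, 67, 176, 57, 47, 104, 151, 69, 34, 103, 137, 54, 5, 59, 64, 123, 1, 124, 125
F(91) mod 186 = 125


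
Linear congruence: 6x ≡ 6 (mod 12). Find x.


GCD(6, 12) = 6 divides 6
Divide: 1x ≡ 1 (mod 2)
x ≡ 1 (mod 2)


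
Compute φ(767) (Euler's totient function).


767 = 13 × 59
Prime factors: 13, 59
φ(767) = 767 × (1-1/13) × (1-1/59)
= 767 × 12/13 × 58/59 = 696

φ(767) = 696


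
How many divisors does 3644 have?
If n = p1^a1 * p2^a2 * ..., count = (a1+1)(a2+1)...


3644 = 2^2 × 911^1
d(3644) = (2+1) × (1+1) = 6

6 divisors


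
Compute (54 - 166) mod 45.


54 - 166 = -112
-112 mod 45 = 23


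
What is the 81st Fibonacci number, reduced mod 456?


F(k) mod 456 for k=1..81:
1, 1, 2, 3, 5, 8, 13, 21, 34, 55, 89, 144, 233, 377, 154, 75, 229, 304, 77, 381, 2, 383, 385, 312, 241, 97, 338, 435, 317, 296, 157, 453, 154, 151, 305, 0, 305, 305, 154, 3, 157, 160, 317, 21, 338, 359, 241, 144, 385, 73, 2, 75, 77, 152, 229, 381, 154, 79, 233, 312, 89, 401, 34, 435, 13, 448, 5, 453, 2, 455, 1, 0, 1, 1, 2, 3, 5, 8, 13, 21, 34
F(81) mod 456 = 34


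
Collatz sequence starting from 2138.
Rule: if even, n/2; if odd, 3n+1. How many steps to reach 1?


2138 → 1069 → 3208 → 1604 → 802 → 401 → 1204 → 602 → 301 → 904 → 452 → 226 → 113 → 340 → 170 → 85 → 256 → 128 → 64 → 32 → 16 → 8 → 4 → 2 → 1
Total steps = 24

24 steps


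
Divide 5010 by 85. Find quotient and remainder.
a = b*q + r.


5010 = 85 * 58 + 80
Check: 4930 + 80 = 5010

q = 58, r = 80


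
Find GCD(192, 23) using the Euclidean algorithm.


192 = 8 * 23 + 8
23 = 2 * 8 + 7
8 = 1 * 7 + 1
7 = 7 * 1 + 0
GCD = 1


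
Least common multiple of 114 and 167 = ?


GCD(114, 167) = 1
LCM = 114*167/1 = 19038/1 = 19038

LCM = 19038


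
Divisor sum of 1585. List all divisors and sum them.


Divisors of 1585: 1, 5, 317, 1585
Sum = 1 + 5 + 317 + 1585 = 1908

σ(1585) = 1908


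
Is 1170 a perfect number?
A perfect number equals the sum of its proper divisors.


Proper divisors of 1170: 1, 2, 3, 5, 6, 9, 10, 13, 15, 18, 26, 30, 39, 45, 65, 78, 90, 117, 130, 195, 234, 390, 585
Sum = 1 + 2 + 3 + 5 + 6 + 9 + 10 + 13 + 15 + 18 + 26 + 30 + 39 + 45 + 65 + 78 + 90 + 117 + 130 + 195 + 234 + 390 + 585 = 2106

No, 1170 is not perfect (2106 ≠ 1170)


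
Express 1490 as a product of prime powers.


1490 / 2 = 745
745 / 5 = 149
149 / 149 = 1
1490 = 2 × 5 × 149


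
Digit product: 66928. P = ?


6 × 6 × 9 × 2 × 8 = 5184


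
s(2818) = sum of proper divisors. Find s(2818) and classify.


Proper divisors: 1, 2, 1409
Sum = 1 + 2 + 1409 = 1412
1412 < 2818 → deficient

s(2818) = 1412 (deficient)


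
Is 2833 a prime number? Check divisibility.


Check divisors up to sqrt(2833) = 53.2259
No divisors found.
2833 is prime.

Yes, 2833 is prime


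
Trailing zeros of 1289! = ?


floor(1289/5) = 257
floor(1289/25) = 51
floor(1289/125) = 10
floor(1289/625) = 2
Total = 320

320 trailing zeros


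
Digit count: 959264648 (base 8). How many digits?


959264648 in base 8 = 7113233610
Number of digits = 10

10 digits (base 8)


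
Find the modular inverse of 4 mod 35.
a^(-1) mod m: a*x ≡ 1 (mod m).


Use the extended Euclidean algorithm on (35, 4); each row r = 35*s + 4*t:
r=35, s=1, t=0
r=4, s=0, t=1
q=8: r=3, s=1, t=-8   [35*(1) + 4*(-8) = 3]
q=1: r=1, s=-1, t=9   [35*(-1) + 4*(9) = 1]
q=3: r=0, s=4, t=-35   [35*(4) + 4*(-35) = 0]
GCD = 1 with t = 9, so 4*(9) ≡ 1 (mod 35)
Inverse = 9 mod 35 = 9
Check: 4 * 9 = 36 ≡ 1 (mod 35)

4^(-1) ≡ 9 (mod 35)


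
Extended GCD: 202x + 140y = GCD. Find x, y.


Tabular extended Euclidean (each row: r = 202*s + 140*t):
r=202, s=1, t=0
r=140, s=0, t=1
q=1: r=62, s=1, t=-1   [202*(1) + 140*(-1) = 62]
q=2: r=16, s=-2, t=3   [202*(-2) + 140*(3) = 16]
q=3: r=14, s=7, t=-10   [202*(7) + 140*(-10) = 14]
q=1: r=2, s=-9, t=13   [202*(-9) + 140*(13) = 2]
q=7: r=0, s=70, t=-101   [202*(70) + 140*(-101) = 0]
GCD = 2; from the row with r=2: x=-9, y=13
Check: 202*(-9) + 140*(13) = -1818 + 1820 = 2

GCD = 2, x = -9, y = 13


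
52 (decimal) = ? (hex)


52 (base 10) = 52 (decimal)
52 (decimal) = 34 (base 16)


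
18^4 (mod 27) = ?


18^1 mod 27 = 18
18^2 mod 27 = 0
18^3 mod 27 = 0
18^4 mod 27 = 0


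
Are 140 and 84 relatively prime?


Euclidean algorithm:
140 = 1 * 84 + 56
84 = 1 * 56 + 28
56 = 2 * 28 + 0
GCD(140, 84) = 28

No, not coprime (GCD = 28)


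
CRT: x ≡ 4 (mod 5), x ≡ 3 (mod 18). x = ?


M = 5*18 = 90
M1 = M/5 = 18, M2 = M/18 = 5
M1^(-1) mod 5 = 2, M2^(-1) mod 18 = 11
x = 4*18*2 + 3*5*11 = 309
309 mod 90 = 39
Check: 39 mod 5 = 4 ✓, 39 mod 18 = 3 ✓

x ≡ 39 (mod 90)


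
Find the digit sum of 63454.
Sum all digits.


6 + 3 + 4 + 5 + 4 = 22


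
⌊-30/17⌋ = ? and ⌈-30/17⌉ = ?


-30/17 = -1.7647
floor = -2
ceil = -1

floor = -2, ceil = -1


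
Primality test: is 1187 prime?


Check divisors up to sqrt(1187) = 34.4529
No divisors found.
1187 is prime.

Yes, 1187 is prime


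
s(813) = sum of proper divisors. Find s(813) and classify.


Proper divisors: 1, 3, 271
Sum = 1 + 3 + 271 = 275
275 < 813 → deficient

s(813) = 275 (deficient)


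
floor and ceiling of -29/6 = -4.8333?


-29/6 = -4.8333
floor = -5
ceil = -4

floor = -5, ceil = -4


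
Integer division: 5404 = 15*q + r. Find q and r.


5404 = 15 * 360 + 4
Check: 5400 + 4 = 5404

q = 360, r = 4


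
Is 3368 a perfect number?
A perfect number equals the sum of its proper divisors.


Proper divisors of 3368: 1, 2, 4, 8, 421, 842, 1684
Sum = 1 + 2 + 4 + 8 + 421 + 842 + 1684 = 2962

No, 3368 is not perfect (2962 ≠ 3368)


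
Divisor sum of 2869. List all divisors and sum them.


Divisors of 2869: 1, 19, 151, 2869
Sum = 1 + 19 + 151 + 2869 = 3040

σ(2869) = 3040


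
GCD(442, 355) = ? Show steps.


442 = 1 * 355 + 87
355 = 4 * 87 + 7
87 = 12 * 7 + 3
7 = 2 * 3 + 1
3 = 3 * 1 + 0
GCD = 1


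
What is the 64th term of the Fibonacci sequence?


Sequence: 1, 1, 2, 3, 5, 8, 13, 21, 34, 55, 89, 144, 233, 377, 610, 987, 1597, 2584, 4181, 6765, 10946, 17711, 28657, 46368, 75025, 121393, 196418, 317811, 514229, 832040, 1346269, 2178309, 3524578, 5702887, 9227465, 14930352, 24157817, 39088169, 63245986, 102334155, 165580141, 267914296, 433494437, 701408733, 1134903170, 1836311903, 2971215073, 4807526976, 7778742049, 12586269025, 20365011074, 32951280099, 53316291173, 86267571272, 139583862445, 225851433717, 365435296162, 591286729879, 956722026041, 1548008755920, 2504730781961, 4052739537881, 6557470319842, 10610209857723
F(64) = 10610209857723


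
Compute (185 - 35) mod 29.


185 - 35 = 150
150 mod 29 = 5


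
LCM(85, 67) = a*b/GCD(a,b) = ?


GCD(85, 67) = 1
LCM = 85*67/1 = 5695/1 = 5695

LCM = 5695


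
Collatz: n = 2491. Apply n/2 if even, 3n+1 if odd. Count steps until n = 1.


2491 → 7474 → 3737 → 11212 → 5606 → 2803 → 8410 → 4205 → 12616 → 6308 → 3154 → 1577 → 4732 → 2366 → 1183 → 3550 → 1775 → 5326 → 2663 → 7990 → 3995 → 11986 → 5993 → 17980 → 8990 → 4495 → 13486 → 6743 → 20230 → 10115 → 30346 → 15173 → 45520 → 22760 → 11380 → 5690 → 2845 → 8536 → 4268 → 2134 → 1067 → 3202 → 1601 → 4804 → 2402 → 1201 → 3604 → 1802 → 901 → 2704 → 1352 → 676 → 338 → 169 → 508 → 254 → 127 → 382 → 191 → 574 → 287 → 862 → 431 → 1294 → 647 → 1942 → 971 → 2914 → 1457 → 4372 → 2186 → 1093 → 3280 → 1640 → 820 → 410 → 205 → 616 → 308 → 154 → 77 → 232 → 116 → 58 → 29 → 88 → 44 → 22 → 11 → 34 → 17 → 52 → 26 → 13 → 40 → 20 → 10 → 5 → 16 → 8 → 4 → 2 → 1
Total steps = 102

102 steps


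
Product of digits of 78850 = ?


7 × 8 × 8 × 5 × 0 = 0


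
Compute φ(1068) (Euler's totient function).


1068 = 2^2 × 3 × 89
Prime factors: 2, 3, 89
φ(1068) = 1068 × (1-1/2) × (1-1/3) × (1-1/89)
= 1068 × 1/2 × 2/3 × 88/89 = 352

φ(1068) = 352


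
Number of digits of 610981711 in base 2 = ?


610981711 in base 2 = 100100011010101101011101001111
Number of digits = 30

30 digits (base 2)


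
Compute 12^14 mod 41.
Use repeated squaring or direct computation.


12^1 mod 41 = 12
12^2 mod 41 = 21
12^3 mod 41 = 6
12^4 mod 41 = 31
12^5 mod 41 = 3
12^6 mod 41 = 36
12^7 mod 41 = 22
12^8 mod 41 = 18
12^9 mod 41 = 11
12^10 mod 41 = 9
12^11 mod 41 = 26
12^12 mod 41 = 25
12^13 mod 41 = 13
12^14 mod 41 = 33


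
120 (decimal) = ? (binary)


120 (base 10) = 120 (decimal)
120 (decimal) = 1111000 (base 2)


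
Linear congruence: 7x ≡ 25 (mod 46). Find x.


GCD(7, 46) = 1, unique solution
a^(-1) mod 46 = 33
x = 33 * 25 mod 46 = 43

x ≡ 43 (mod 46)


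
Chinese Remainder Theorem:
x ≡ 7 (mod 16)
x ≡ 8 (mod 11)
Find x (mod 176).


M = 16*11 = 176
M1 = M/16 = 11, M2 = M/11 = 16
M1^(-1) mod 16 = 3, M2^(-1) mod 11 = 9
x = 7*11*3 + 8*16*9 = 1383
1383 mod 176 = 151
Check: 151 mod 16 = 7 ✓, 151 mod 11 = 8 ✓

x ≡ 151 (mod 176)


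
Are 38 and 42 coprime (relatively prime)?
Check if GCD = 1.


Euclidean algorithm:
42 = 1 * 38 + 4
38 = 9 * 4 + 2
4 = 2 * 2 + 0
GCD(38, 42) = 2

No, not coprime (GCD = 2)


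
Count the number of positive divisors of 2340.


2340 = 2^2 × 3^2 × 5^1 × 13^1
d(2340) = (2+1) × (2+1) × (1+1) × (1+1) = 36

36 divisors


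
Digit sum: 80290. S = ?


8 + 0 + 2 + 9 + 0 = 19


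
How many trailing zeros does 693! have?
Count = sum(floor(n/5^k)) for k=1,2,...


floor(693/5) = 138
floor(693/25) = 27
floor(693/125) = 5
floor(693/625) = 1
Total = 171

171 trailing zeros


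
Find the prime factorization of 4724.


4724 / 2 = 2362
2362 / 2 = 1181
1181 / 1181 = 1
4724 = 2^2 × 1181


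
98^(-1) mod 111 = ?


Use the extended Euclidean algorithm on (111, 98); each row r = 111*s + 98*t:
r=111, s=1, t=0
r=98, s=0, t=1
q=1: r=13, s=1, t=-1   [111*(1) + 98*(-1) = 13]
q=7: r=7, s=-7, t=8   [111*(-7) + 98*(8) = 7]
q=1: r=6, s=8, t=-9   [111*(8) + 98*(-9) = 6]
q=1: r=1, s=-15, t=17   [111*(-15) + 98*(17) = 1]
q=6: r=0, s=98, t=-111   [111*(98) + 98*(-111) = 0]
GCD = 1 with t = 17, so 98*(17) ≡ 1 (mod 111)
Inverse = 17 mod 111 = 17
Check: 98 * 17 = 1666 ≡ 1 (mod 111)

98^(-1) ≡ 17 (mod 111)


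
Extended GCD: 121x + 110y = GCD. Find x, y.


Tabular extended Euclidean (each row: r = 121*s + 110*t):
r=121, s=1, t=0
r=110, s=0, t=1
q=1: r=11, s=1, t=-1   [121*(1) + 110*(-1) = 11]
q=10: r=0, s=-10, t=11   [121*(-10) + 110*(11) = 0]
GCD = 11; from the row with r=11: x=1, y=-1
Check: 121*(1) + 110*(-1) = 121 - 110 = 11

GCD = 11, x = 1, y = -1


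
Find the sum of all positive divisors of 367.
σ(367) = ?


Divisors of 367: 1, 367
Sum = 1 + 367 = 368

σ(367) = 368


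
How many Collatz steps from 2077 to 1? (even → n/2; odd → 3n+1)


2077 → 6232 → 3116 → 1558 → 779 → 2338 → 1169 → 3508 → 1754 → 877 → 2632 → 1316 → 658 → 329 → 988 → 494 → 247 → 742 → 371 → 1114 → 557 → 1672 → 836 → 418 → 209 → 628 → 314 → 157 → 472 → 236 → 118 → 59 → 178 → 89 → 268 → 134 → 67 → 202 → 101 → 304 → 152 → 76 → 38 → 19 → 58 → 29 → 88 → 44 → 22 → 11 → 34 → 17 → 52 → 26 → 13 → 40 → 20 → 10 → 5 → 16 → 8 → 4 → 2 → 1
Total steps = 63

63 steps


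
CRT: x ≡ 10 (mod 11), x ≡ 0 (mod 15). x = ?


M = 11*15 = 165
M1 = M/11 = 15, M2 = M/15 = 11
M1^(-1) mod 11 = 3, M2^(-1) mod 15 = 11
x = 10*15*3 + 0*11*11 = 450
450 mod 165 = 120
Check: 120 mod 11 = 10 ✓, 120 mod 15 = 0 ✓

x ≡ 120 (mod 165)


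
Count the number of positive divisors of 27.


27 = 3^3
d(27) = (3+1) = 4

4 divisors


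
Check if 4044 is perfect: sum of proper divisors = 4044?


Proper divisors of 4044: 1, 2, 3, 4, 6, 12, 337, 674, 1011, 1348, 2022
Sum = 1 + 2 + 3 + 4 + 6 + 12 + 337 + 674 + 1011 + 1348 + 2022 = 5420

No, 4044 is not perfect (5420 ≠ 4044)


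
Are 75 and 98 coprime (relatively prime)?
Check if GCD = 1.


Euclidean algorithm:
98 = 1 * 75 + 23
75 = 3 * 23 + 6
23 = 3 * 6 + 5
6 = 1 * 5 + 1
5 = 5 * 1 + 0
GCD(75, 98) = 1

Yes, coprime (GCD = 1)


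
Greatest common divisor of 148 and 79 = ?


148 = 1 * 79 + 69
79 = 1 * 69 + 10
69 = 6 * 10 + 9
10 = 1 * 9 + 1
9 = 9 * 1 + 0
GCD = 1


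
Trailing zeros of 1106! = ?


floor(1106/5) = 221
floor(1106/25) = 44
floor(1106/125) = 8
floor(1106/625) = 1
Total = 274

274 trailing zeros


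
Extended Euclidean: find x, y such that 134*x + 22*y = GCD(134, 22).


Tabular extended Euclidean (each row: r = 134*s + 22*t):
r=134, s=1, t=0
r=22, s=0, t=1
q=6: r=2, s=1, t=-6   [134*(1) + 22*(-6) = 2]
q=11: r=0, s=-11, t=67   [134*(-11) + 22*(67) = 0]
GCD = 2; from the row with r=2: x=1, y=-6
Check: 134*(1) + 22*(-6) = 134 - 132 = 2

GCD = 2, x = 1, y = -6


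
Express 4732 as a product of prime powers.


4732 / 2 = 2366
2366 / 2 = 1183
1183 / 7 = 169
169 / 13 = 13
13 / 13 = 1
4732 = 2^2 × 7 × 13^2


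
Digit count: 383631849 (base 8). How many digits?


383631849 in base 8 = 2667340751
Number of digits = 10

10 digits (base 8)


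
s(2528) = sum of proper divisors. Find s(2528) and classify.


Proper divisors: 1, 2, 4, 8, 16, 32, 79, 158, 316, 632, 1264
Sum = 1 + 2 + 4 + 8 + 16 + 32 + 79 + 158 + 316 + 632 + 1264 = 2512
2512 < 2528 → deficient

s(2528) = 2512 (deficient)


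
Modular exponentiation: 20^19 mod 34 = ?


20^1 mod 34 = 20
20^2 mod 34 = 26
20^3 mod 34 = 10
20^4 mod 34 = 30
20^5 mod 34 = 22
20^6 mod 34 = 32
20^7 mod 34 = 28
20^8 mod 34 = 16
20^9 mod 34 = 14
20^10 mod 34 = 8
20^11 mod 34 = 24
20^12 mod 34 = 4
20^13 mod 34 = 12
20^14 mod 34 = 2
20^15 mod 34 = 6
20^16 mod 34 = 18
20^17 mod 34 = 20
20^18 mod 34 = 26
20^19 mod 34 = 10


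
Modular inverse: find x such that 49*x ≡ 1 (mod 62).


Use the extended Euclidean algorithm on (62, 49); each row r = 62*s + 49*t:
r=62, s=1, t=0
r=49, s=0, t=1
q=1: r=13, s=1, t=-1   [62*(1) + 49*(-1) = 13]
q=3: r=10, s=-3, t=4   [62*(-3) + 49*(4) = 10]
q=1: r=3, s=4, t=-5   [62*(4) + 49*(-5) = 3]
q=3: r=1, s=-15, t=19   [62*(-15) + 49*(19) = 1]
q=3: r=0, s=49, t=-62   [62*(49) + 49*(-62) = 0]
GCD = 1 with t = 19, so 49*(19) ≡ 1 (mod 62)
Inverse = 19 mod 62 = 19
Check: 49 * 19 = 931 ≡ 1 (mod 62)

49^(-1) ≡ 19 (mod 62)


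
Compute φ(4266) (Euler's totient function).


4266 = 2 × 3^3 × 79
Prime factors: 2, 3, 79
φ(4266) = 4266 × (1-1/2) × (1-1/3) × (1-1/79)
= 4266 × 1/2 × 2/3 × 78/79 = 1404

φ(4266) = 1404


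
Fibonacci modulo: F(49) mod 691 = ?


F(k) mod 691 for k=1..49:
1, 1, 2, 3, 5, 8, 13, 21, 34, 55, 89, 144, 233, 377, 610, 296, 215, 511, 35, 546, 581, 436, 326, 71, 397, 468, 174, 642, 125, 76, 201, 277, 478, 64, 542, 606, 457, 372, 138, 510, 648, 467, 424, 200, 624, 133, 66, 199, 265
F(49) mod 691 = 265


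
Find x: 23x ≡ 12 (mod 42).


GCD(23, 42) = 1, unique solution
a^(-1) mod 42 = 11
x = 11 * 12 mod 42 = 6

x ≡ 6 (mod 42)


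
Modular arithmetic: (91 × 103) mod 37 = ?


91 × 103 = 9373
9373 mod 37 = 12


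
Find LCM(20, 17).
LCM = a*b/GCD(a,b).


GCD(20, 17) = 1
LCM = 20*17/1 = 340/1 = 340

LCM = 340


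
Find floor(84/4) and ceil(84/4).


84/4 = 21.0000
floor = 21
ceil = 21

floor = 21, ceil = 21


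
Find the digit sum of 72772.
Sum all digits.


7 + 2 + 7 + 7 + 2 = 25


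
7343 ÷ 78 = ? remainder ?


7343 = 78 * 94 + 11
Check: 7332 + 11 = 7343

q = 94, r = 11


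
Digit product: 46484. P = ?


4 × 6 × 4 × 8 × 4 = 3072


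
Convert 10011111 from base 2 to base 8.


10011111 (base 2) = 159 (decimal)
159 (decimal) = 237 (base 8)


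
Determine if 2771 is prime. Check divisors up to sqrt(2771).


2771 / 17 = 163 (exact division)
2771 is NOT prime.

No, 2771 is not prime


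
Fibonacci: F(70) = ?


Sequence: 1, 1, 2, 3, 5, 8, 13, 21, 34, 55, 89, 144, 233, 377, 610, 987, 1597, 2584, 4181, 6765, 10946, 17711, 28657, 46368, 75025, 121393, 196418, 317811, 514229, 832040, 1346269, 2178309, 3524578, 5702887, 9227465, 14930352, 24157817, 39088169, 63245986, 102334155, 165580141, 267914296, 433494437, 701408733, 1134903170, 1836311903, 2971215073, 4807526976, 7778742049, 12586269025, 20365011074, 32951280099, 53316291173, 86267571272, 139583862445, 225851433717, 365435296162, 591286729879, 956722026041, 1548008755920, 2504730781961, 4052739537881, 6557470319842, 10610209857723, 17167680177565, 27777890035288, 44945570212853, 72723460248141, 117669030460994, 190392490709135
F(70) = 190392490709135


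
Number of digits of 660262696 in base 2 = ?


660262696 in base 2 = 100111010110101100111100101000
Number of digits = 30

30 digits (base 2)


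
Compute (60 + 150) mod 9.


60 + 150 = 210
210 mod 9 = 3


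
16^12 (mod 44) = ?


16^1 mod 44 = 16
16^2 mod 44 = 36
16^3 mod 44 = 4
16^4 mod 44 = 20
16^5 mod 44 = 12
16^6 mod 44 = 16
16^7 mod 44 = 36
16^8 mod 44 = 4
16^9 mod 44 = 20
16^10 mod 44 = 12
16^11 mod 44 = 16
16^12 mod 44 = 36


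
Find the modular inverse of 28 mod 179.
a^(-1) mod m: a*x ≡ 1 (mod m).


Use the extended Euclidean algorithm on (179, 28); each row r = 179*s + 28*t:
r=179, s=1, t=0
r=28, s=0, t=1
q=6: r=11, s=1, t=-6   [179*(1) + 28*(-6) = 11]
q=2: r=6, s=-2, t=13   [179*(-2) + 28*(13) = 6]
q=1: r=5, s=3, t=-19   [179*(3) + 28*(-19) = 5]
q=1: r=1, s=-5, t=32   [179*(-5) + 28*(32) = 1]
q=5: r=0, s=28, t=-179   [179*(28) + 28*(-179) = 0]
GCD = 1 with t = 32, so 28*(32) ≡ 1 (mod 179)
Inverse = 32 mod 179 = 32
Check: 28 * 32 = 896 ≡ 1 (mod 179)

28^(-1) ≡ 32 (mod 179)


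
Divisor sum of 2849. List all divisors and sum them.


Divisors of 2849: 1, 7, 11, 37, 77, 259, 407, 2849
Sum = 1 + 7 + 11 + 37 + 77 + 259 + 407 + 2849 = 3648

σ(2849) = 3648


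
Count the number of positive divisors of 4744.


4744 = 2^3 × 593^1
d(4744) = (3+1) × (1+1) = 8

8 divisors


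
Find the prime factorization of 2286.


2286 / 2 = 1143
1143 / 3 = 381
381 / 3 = 127
127 / 127 = 1
2286 = 2 × 3^2 × 127


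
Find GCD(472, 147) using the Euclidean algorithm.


472 = 3 * 147 + 31
147 = 4 * 31 + 23
31 = 1 * 23 + 8
23 = 2 * 8 + 7
8 = 1 * 7 + 1
7 = 7 * 1 + 0
GCD = 1


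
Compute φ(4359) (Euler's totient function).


4359 = 3 × 1453
Prime factors: 3, 1453
φ(4359) = 4359 × (1-1/3) × (1-1/1453)
= 4359 × 2/3 × 1452/1453 = 2904

φ(4359) = 2904


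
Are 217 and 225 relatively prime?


Euclidean algorithm:
225 = 1 * 217 + 8
217 = 27 * 8 + 1
8 = 8 * 1 + 0
GCD(217, 225) = 1

Yes, coprime (GCD = 1)


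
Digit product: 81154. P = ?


8 × 1 × 1 × 5 × 4 = 160


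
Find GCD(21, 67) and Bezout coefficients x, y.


Tabular extended Euclidean (each row: r = 21*s + 67*t):
r=21, s=1, t=0
r=67, s=0, t=1
q=0: r=21, s=1, t=0   [21*(1) + 67*(0) = 21]
q=3: r=4, s=-3, t=1   [21*(-3) + 67*(1) = 4]
q=5: r=1, s=16, t=-5   [21*(16) + 67*(-5) = 1]
q=4: r=0, s=-67, t=21   [21*(-67) + 67*(21) = 0]
GCD = 1; from the row with r=1: x=16, y=-5
Check: 21*(16) + 67*(-5) = 336 - 335 = 1

GCD = 1, x = 16, y = -5


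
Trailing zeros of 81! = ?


floor(81/5) = 16
floor(81/25) = 3
Total = 19

19 trailing zeros


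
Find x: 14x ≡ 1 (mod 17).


GCD(14, 17) = 1, unique solution
a^(-1) mod 17 = 11
x = 11 * 1 mod 17 = 11

x ≡ 11 (mod 17)


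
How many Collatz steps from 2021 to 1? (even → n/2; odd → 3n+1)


2021 → 6064 → 3032 → 1516 → 758 → 379 → 1138 → 569 → 1708 → 854 → 427 → 1282 → 641 → 1924 → 962 → 481 → 1444 → 722 → 361 → 1084 → 542 → 271 → 814 → 407 → 1222 → 611 → 1834 → 917 → 2752 → 1376 → 688 → 344 → 172 → 86 → 43 → 130 → 65 → 196 → 98 → 49 → 148 → 74 → 37 → 112 → 56 → 28 → 14 → 7 → 22 → 11 → 34 → 17 → 52 → 26 → 13 → 40 → 20 → 10 → 5 → 16 → 8 → 4 → 2 → 1
Total steps = 63

63 steps


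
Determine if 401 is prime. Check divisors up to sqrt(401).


Check divisors up to sqrt(401) = 20.0250
No divisors found.
401 is prime.

Yes, 401 is prime


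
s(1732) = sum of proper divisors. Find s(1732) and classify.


Proper divisors: 1, 2, 4, 433, 866
Sum = 1 + 2 + 4 + 433 + 866 = 1306
1306 < 1732 → deficient

s(1732) = 1306 (deficient)


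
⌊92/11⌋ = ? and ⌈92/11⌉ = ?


92/11 = 8.3636
floor = 8
ceil = 9

floor = 8, ceil = 9


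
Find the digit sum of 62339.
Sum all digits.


6 + 2 + 3 + 3 + 9 = 23


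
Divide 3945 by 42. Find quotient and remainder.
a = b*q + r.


3945 = 42 * 93 + 39
Check: 3906 + 39 = 3945

q = 93, r = 39


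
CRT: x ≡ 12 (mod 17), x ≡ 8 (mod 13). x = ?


M = 17*13 = 221
M1 = M/17 = 13, M2 = M/13 = 17
M1^(-1) mod 17 = 4, M2^(-1) mod 13 = 10
x = 12*13*4 + 8*17*10 = 1984
1984 mod 221 = 216
Check: 216 mod 17 = 12 ✓, 216 mod 13 = 8 ✓

x ≡ 216 (mod 221)


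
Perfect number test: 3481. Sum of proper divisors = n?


Proper divisors of 3481: 1, 59
Sum = 1 + 59 = 60

No, 3481 is not perfect (60 ≠ 3481)


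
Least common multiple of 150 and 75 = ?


GCD(150, 75) = 75
LCM = 150*75/75 = 11250/75 = 150

LCM = 150


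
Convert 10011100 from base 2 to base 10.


10011100 (base 2) = 156 (decimal)
156 (decimal) = 156 (base 10)


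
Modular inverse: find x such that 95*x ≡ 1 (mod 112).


Use the extended Euclidean algorithm on (112, 95); each row r = 112*s + 95*t:
r=112, s=1, t=0
r=95, s=0, t=1
q=1: r=17, s=1, t=-1   [112*(1) + 95*(-1) = 17]
q=5: r=10, s=-5, t=6   [112*(-5) + 95*(6) = 10]
q=1: r=7, s=6, t=-7   [112*(6) + 95*(-7) = 7]
q=1: r=3, s=-11, t=13   [112*(-11) + 95*(13) = 3]
q=2: r=1, s=28, t=-33   [112*(28) + 95*(-33) = 1]
q=3: r=0, s=-95, t=112   [112*(-95) + 95*(112) = 0]
GCD = 1 with t = -33, so 95*(-33) ≡ 1 (mod 112)
Inverse = -33 mod 112 = 79
Check: 95 * 79 = 7505 ≡ 1 (mod 112)

95^(-1) ≡ 79 (mod 112)


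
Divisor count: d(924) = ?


924 = 2^2 × 3^1 × 7^1 × 11^1
d(924) = (2+1) × (1+1) × (1+1) × (1+1) = 24

24 divisors


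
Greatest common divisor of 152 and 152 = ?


152 = 1 * 152 + 0
GCD = 152


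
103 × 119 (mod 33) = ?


103 × 119 = 12257
12257 mod 33 = 14


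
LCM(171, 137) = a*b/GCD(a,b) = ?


GCD(171, 137) = 1
LCM = 171*137/1 = 23427/1 = 23427

LCM = 23427


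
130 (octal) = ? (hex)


130 (base 8) = 88 (decimal)
88 (decimal) = 58 (base 16)


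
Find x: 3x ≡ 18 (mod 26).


GCD(3, 26) = 1, unique solution
a^(-1) mod 26 = 9
x = 9 * 18 mod 26 = 6

x ≡ 6 (mod 26)


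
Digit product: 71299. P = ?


7 × 1 × 2 × 9 × 9 = 1134


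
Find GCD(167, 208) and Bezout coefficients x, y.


Tabular extended Euclidean (each row: r = 167*s + 208*t):
r=167, s=1, t=0
r=208, s=0, t=1
q=0: r=167, s=1, t=0   [167*(1) + 208*(0) = 167]
q=1: r=41, s=-1, t=1   [167*(-1) + 208*(1) = 41]
q=4: r=3, s=5, t=-4   [167*(5) + 208*(-4) = 3]
q=13: r=2, s=-66, t=53   [167*(-66) + 208*(53) = 2]
q=1: r=1, s=71, t=-57   [167*(71) + 208*(-57) = 1]
q=2: r=0, s=-208, t=167   [167*(-208) + 208*(167) = 0]
GCD = 1; from the row with r=1: x=71, y=-57
Check: 167*(71) + 208*(-57) = 11857 - 11856 = 1

GCD = 1, x = 71, y = -57


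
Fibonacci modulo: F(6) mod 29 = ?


F(k) mod 29 for k=1..6:
1, 1, 2, 3, 5, 8
F(6) mod 29 = 8


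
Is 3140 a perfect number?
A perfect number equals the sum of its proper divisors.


Proper divisors of 3140: 1, 2, 4, 5, 10, 20, 157, 314, 628, 785, 1570
Sum = 1 + 2 + 4 + 5 + 10 + 20 + 157 + 314 + 628 + 785 + 1570 = 3496

No, 3140 is not perfect (3496 ≠ 3140)


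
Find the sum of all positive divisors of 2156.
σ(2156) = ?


Divisors of 2156: 1, 2, 4, 7, 11, 14, 22, 28, 44, 49, 77, 98, 154, 196, 308, 539, 1078, 2156
Sum = 1 + 2 + 4 + 7 + 11 + 14 + 22 + 28 + 44 + 49 + 77 + 98 + 154 + 196 + 308 + 539 + 1078 + 2156 = 4788

σ(2156) = 4788


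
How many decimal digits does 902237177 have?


902237177 has 9 digits in base 10
floor(log10(902237177)) + 1 = floor(8.9553) + 1 = 9

9 digits (base 10)


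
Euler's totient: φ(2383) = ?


2383 = 2383
Prime factors: 2383
φ(2383) = 2383 × (1-1/2383)
= 2383 × 2382/2383 = 2382

φ(2383) = 2382


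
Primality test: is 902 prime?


902 / 2 = 451 (exact division)
902 is NOT prime.

No, 902 is not prime


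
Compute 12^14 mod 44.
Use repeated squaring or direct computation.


12^1 mod 44 = 12
12^2 mod 44 = 12
12^3 mod 44 = 12
12^4 mod 44 = 12
12^5 mod 44 = 12
12^6 mod 44 = 12
12^7 mod 44 = 12
12^8 mod 44 = 12
12^9 mod 44 = 12
12^10 mod 44 = 12
12^11 mod 44 = 12
12^12 mod 44 = 12
12^13 mod 44 = 12
12^14 mod 44 = 12


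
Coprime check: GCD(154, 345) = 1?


Euclidean algorithm:
345 = 2 * 154 + 37
154 = 4 * 37 + 6
37 = 6 * 6 + 1
6 = 6 * 1 + 0
GCD(154, 345) = 1

Yes, coprime (GCD = 1)
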